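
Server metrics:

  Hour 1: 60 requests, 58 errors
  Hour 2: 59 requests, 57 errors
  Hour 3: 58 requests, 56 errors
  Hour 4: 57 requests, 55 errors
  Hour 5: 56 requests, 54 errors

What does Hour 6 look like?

Requests — −1 each step: 60, 59, 58, 57, 56 → 55.
Errors goes 58, 57, 56, 55, 54 → 53 (always 2 less than the requests).
So the next record is 55 requests, 53 errors.

55 requests, 53 errors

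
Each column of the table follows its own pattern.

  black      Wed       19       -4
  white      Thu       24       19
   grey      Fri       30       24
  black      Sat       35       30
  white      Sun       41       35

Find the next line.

grey  Mon  46  41

Shade: black, white, grey, black, white → grey (repeats black → white → grey).
Day: runs through the weekdays Mon→Sun; Wed, Thu, Fri, Sat, Sun → Mon.
Third component: alternating steps +5, +6, +5, +6, …; 19, 24, 30, 35, 41 → 46.
Fourth component — always the previous value of the third component: -4, 19, 24, 30, 35 → 41.
So the next line is grey  Mon  46  41.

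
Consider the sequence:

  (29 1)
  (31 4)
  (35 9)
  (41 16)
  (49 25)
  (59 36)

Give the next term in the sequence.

(71 49)

First value — differences are 2, 4, 6, … (increasing by 2 each time): 29, 31, 35, 41, 49, 59 → 71.
Second value: 1, 4, 9, 16, 25, 36 → 49 (perfect squares: 1², 2², 3², …).
Combining the parts gives (71 49).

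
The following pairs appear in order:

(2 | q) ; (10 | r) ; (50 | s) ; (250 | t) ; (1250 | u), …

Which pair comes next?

(6250 | v)

First value — ×5 each step: 2, 10, 50, 250, 1250 → 6250.
For the letter, letters move forward 1 place in the alphabet: q, r, s, t, u → v.
Putting it together: (6250 | v).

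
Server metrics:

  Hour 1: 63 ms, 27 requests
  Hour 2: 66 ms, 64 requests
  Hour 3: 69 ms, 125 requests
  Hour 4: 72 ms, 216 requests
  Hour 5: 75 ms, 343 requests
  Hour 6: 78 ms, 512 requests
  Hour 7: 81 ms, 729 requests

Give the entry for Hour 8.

Ms goes 63, 66, 69, 72, 75, 78, 81 → 84 (+3 each step).
For the requests, perfect cubes: 3³, 4³, 5³, …: 27, 64, 125, 216, 343, 512, 729 → 1000.
Combining the parts gives 84 ms, 1000 requests.

84 ms, 1000 requests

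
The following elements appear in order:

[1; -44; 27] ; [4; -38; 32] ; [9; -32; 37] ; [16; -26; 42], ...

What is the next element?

First coordinate — perfect squares: 1², 2², 3², …: 1, 4, 9, 16 → 25.
For the second coordinate, +6 each step: -44, -38, -32, -26 → -20.
Third coordinate: 27, 32, 37, 42 → 47 (+5 each step).
So the next element is [25; -20; 47].

[25; -20; 47]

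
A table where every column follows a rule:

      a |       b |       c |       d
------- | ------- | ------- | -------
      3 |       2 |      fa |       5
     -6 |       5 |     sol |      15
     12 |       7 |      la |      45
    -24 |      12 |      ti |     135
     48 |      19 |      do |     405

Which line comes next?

-96  31  re  1215

For the column a, ×(-2) each step: 3, -6, 12, -24, 48 → -96.
Column b: each term is the sum of the two before it, so 2, 5, 7, 12, 19 → 31.
Column c goes fa, sol, la, ti, do → re (runs through the solfège scale do→ti).
Column d goes 5, 15, 45, 135, 405 → 1215 (×3 each step).
So the next line is -96  31  re  1215.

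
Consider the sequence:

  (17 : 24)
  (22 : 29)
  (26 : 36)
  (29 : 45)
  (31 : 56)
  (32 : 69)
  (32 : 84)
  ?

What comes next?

First coordinate: 17, 22, 26, 29, 31, 32, 32 → 31 (differences are 5, 4, 3, … (decreasing by 1 each time)).
Second coordinate: differences are 5, 7, 9, … (increasing by 2 each time), so 24, 29, 36, 45, 56, 69, 84 → 101.
Putting it together: (31 : 101).

(31 : 101)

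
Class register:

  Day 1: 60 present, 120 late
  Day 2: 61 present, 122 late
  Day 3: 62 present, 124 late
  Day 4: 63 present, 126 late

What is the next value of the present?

Present: +1 each step; 60, 61, 62, 63 → 64.

64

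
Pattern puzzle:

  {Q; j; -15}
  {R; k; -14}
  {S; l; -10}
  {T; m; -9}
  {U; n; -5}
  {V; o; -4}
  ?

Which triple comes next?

{W; p; 0}

For the first letter, letters move forward 1 place in the alphabet: Q, R, S, T, U, V → W.
Second letter: j, k, l, m, n, o → p (letters move forward 1 place in the alphabet).
Third part: -15, -14, -10, -9, -5, -4 → 0 (alternating steps +1, +4, +1, +4, …).
Combining the parts gives {W; p; 0}.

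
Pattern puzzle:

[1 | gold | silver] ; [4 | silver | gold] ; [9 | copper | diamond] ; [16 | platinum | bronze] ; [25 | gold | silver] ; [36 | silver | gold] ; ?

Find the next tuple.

[49 | copper | diamond]

First value goes 1, 4, 9, 16, 25, 36 → 49 (perfect squares: 1², 2², 3², …).
Metal: repeats gold → silver → copper → platinum; gold, silver, copper, platinum, gold, silver → copper.
Rank: repeats silver → gold → diamond → bronze, so silver, gold, diamond, bronze, silver, gold → diamond.
So the next tuple is [49 | copper | diamond].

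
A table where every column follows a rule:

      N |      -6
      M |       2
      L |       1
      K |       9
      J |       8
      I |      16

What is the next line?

Letter: N, M, L, K, J, I → H (letters move back 1 place in the alphabet).
Second component — alternating steps +8, −1, +8, −1, …: -6, 2, 1, 9, 8, 16 → 15.
Combining the parts gives H  15.

H  15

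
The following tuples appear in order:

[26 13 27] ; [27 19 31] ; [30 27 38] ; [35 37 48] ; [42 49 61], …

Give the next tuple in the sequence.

First coordinate: 26, 27, 30, 35, 42 → 51 (differences are 1, 3, 5, … (increasing by 2 each time)).
Second coordinate goes 13, 19, 27, 37, 49 → 63 (differences are 6, 8, 10, … (increasing by 2 each time)).
Third coordinate — differences are 4, 7, 10, … (increasing by 3 each time): 27, 31, 38, 48, 61 → 77.
Putting it together: [51 63 77].

[51 63 77]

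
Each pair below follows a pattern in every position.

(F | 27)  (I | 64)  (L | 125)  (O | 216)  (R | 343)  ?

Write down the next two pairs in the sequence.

For the letter, letters move forward 3 places in the alphabet: F, I, L, O, R → U → X.
Second component — perfect cubes: 3³, 4³, 5³, …: 27, 64, 125, 216, 343 → 512 → 729.
So the next two pairs are (U | 512) and (X | 729).

(U | 512), (X | 729)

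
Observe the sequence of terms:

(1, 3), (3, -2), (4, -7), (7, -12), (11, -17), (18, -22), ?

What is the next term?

(29, -27)

First part: each term is the sum of the two before it, so 1, 3, 4, 7, 11, 18 → 29.
Second part: −5 each step; 3, -2, -7, -12, -17, -22 → -27.
Combining the parts gives (29, -27).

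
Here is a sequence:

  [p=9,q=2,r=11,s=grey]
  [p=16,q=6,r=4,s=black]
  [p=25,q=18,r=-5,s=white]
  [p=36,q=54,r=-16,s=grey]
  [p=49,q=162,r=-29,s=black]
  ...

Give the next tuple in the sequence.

P: perfect squares: 3², 4², 5², …; 9, 16, 25, 36, 49 → 64.
Q: ×3 each step; 2, 6, 18, 54, 162 → 486.
R — together with the p always sums to 20: 11, 4, -5, -16, -29 → -44.
S: grey, black, white, grey, black → white (repeats grey → black → white).
So the next tuple is [p=64,q=486,r=-44,s=white].

[p=64,q=486,r=-44,s=white]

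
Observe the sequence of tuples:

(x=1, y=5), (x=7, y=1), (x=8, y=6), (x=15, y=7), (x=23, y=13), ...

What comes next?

(x=38, y=20)

X: each term is the sum of the two before it; 1, 7, 8, 15, 23 → 38.
For the y, each term is the sum of the two before it: 5, 1, 6, 7, 13 → 20.
Combining the parts gives (x=38, y=20).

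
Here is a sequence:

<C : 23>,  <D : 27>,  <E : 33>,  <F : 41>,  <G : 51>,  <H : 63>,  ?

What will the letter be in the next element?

Letter: C, D, E, F, G, H → I (letters move forward 1 place in the alphabet).

I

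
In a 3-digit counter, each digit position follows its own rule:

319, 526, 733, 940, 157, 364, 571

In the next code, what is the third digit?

8

Third digit: −3 each step, mod 10, so 9, 6, 3, 0, 7, 4, 1 → 8.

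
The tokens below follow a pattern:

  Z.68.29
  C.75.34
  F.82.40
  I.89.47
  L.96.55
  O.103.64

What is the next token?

Letter — letters move forward 3 places in the alphabet, wrapping Z→A: Z, C, F, I, L, O → R.
Second component goes 68, 75, 82, 89, 96, 103 → 110 (+7 each step).
Third component — differences are 5, 6, 7, … (increasing by 1 each time): 29, 34, 40, 47, 55, 64 → 74.
So the next token is R.110.74.

R.110.74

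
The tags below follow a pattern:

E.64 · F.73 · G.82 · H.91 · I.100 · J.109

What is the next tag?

K.118

For the letter, letters move forward 1 place in the alphabet: E, F, G, H, I, J → K.
Second component: +9 each step, so 64, 73, 82, 91, 100, 109 → 118.
Putting it together: K.118.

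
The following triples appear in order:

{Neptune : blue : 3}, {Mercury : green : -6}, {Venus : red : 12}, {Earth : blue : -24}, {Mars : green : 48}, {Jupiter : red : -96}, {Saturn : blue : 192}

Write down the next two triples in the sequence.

{Uranus : green : -384}, {Neptune : red : 768}

Planet: Neptune, Mercury, Venus, Earth, Mars, Jupiter, Saturn → Uranus → Neptune (runs through the planets Mercury→Neptune).
Colour — repeats blue → green → red: blue, green, red, blue, green, red, blue → green → red.
Third slot: ×(-2) each step; 3, -6, 12, -24, 48, -96, 192 → -384 → 768.
Putting the parts together: {Uranus : green : -384} and then {Neptune : red : 768}.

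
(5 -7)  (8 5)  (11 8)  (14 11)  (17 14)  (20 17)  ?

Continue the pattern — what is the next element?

(23 20)

First entry: +3 each step, so 5, 8, 11, 14, 17, 20 → 23.
Second entry: always the previous value of the first entry, so -7, 5, 8, 11, 14, 17 → 20.
Putting it together: (23 20).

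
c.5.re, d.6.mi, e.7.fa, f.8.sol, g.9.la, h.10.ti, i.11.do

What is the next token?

Letter: letters move forward 1 place in the alphabet; c, d, e, f, g, h, i → j.
For the second component, +1 each step: 5, 6, 7, 8, 9, 10, 11 → 12.
Note — runs through the solfège scale do→ti: re, mi, fa, sol, la, ti, do → re.
Putting it together: j.12.re.

j.12.re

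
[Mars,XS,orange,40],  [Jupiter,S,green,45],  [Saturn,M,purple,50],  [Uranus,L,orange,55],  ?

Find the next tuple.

Planet: runs through the planets Mercury→Neptune, so Mars, Jupiter, Saturn, Uranus → Neptune.
Size: XS, S, M, L → XL (runs through clothing sizes XS→XL).
For the colour, repeats orange → green → purple: orange, green, purple, orange → green.
Fourth entry: 40, 45, 50, 55 → 60 (+5 each step).
Putting it together: [Neptune,XL,green,60].

[Neptune,XL,green,60]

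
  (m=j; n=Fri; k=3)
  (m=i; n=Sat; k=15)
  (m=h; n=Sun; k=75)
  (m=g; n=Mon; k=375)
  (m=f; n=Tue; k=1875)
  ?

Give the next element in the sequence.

(m=e; n=Wed; k=9375)

M: letters move back 1 place in the alphabet; j, i, h, g, f → e.
N: runs through the weekdays Mon→Sun; Fri, Sat, Sun, Mon, Tue → Wed.
K: 3, 15, 75, 375, 1875 → 9375 (×5 each step).
Putting it together: (m=e; n=Wed; k=9375).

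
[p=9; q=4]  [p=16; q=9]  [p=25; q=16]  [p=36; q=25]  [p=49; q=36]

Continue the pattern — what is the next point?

P — perfect squares: 3², 4², 5², …: 9, 16, 25, 36, 49 → 64.
Q: always the previous value of the p; 4, 9, 16, 25, 36 → 49.
Combining the parts gives [p=64; q=49].

[p=64; q=49]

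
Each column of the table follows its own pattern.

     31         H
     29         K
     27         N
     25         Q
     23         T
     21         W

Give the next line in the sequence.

19  Z

First component — −2 each step: 31, 29, 27, 25, 23, 21 → 19.
Letter: letters move forward 3 places in the alphabet; H, K, N, Q, T, W → Z.
So the next line is 19  Z.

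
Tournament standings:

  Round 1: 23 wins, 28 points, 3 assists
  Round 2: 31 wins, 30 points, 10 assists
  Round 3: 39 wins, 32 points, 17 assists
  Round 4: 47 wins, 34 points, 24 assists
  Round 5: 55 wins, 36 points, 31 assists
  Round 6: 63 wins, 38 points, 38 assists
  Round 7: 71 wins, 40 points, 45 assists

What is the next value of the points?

42

For the points, +2 each step: 28, 30, 32, 34, 36, 38, 40 → 42.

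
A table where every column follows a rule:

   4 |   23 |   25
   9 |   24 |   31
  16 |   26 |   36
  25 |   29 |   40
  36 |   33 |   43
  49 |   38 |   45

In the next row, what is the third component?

46

Third component: differences are 6, 5, 4, … (decreasing by 1 each time), so 25, 31, 36, 40, 43, 45 → 46.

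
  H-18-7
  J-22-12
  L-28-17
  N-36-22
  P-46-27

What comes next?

For the letter, letters move forward 2 places in the alphabet: H, J, L, N, P → R.
Second component: 18, 22, 28, 36, 46 → 58 (differences are 4, 6, 8, … (increasing by 2 each time)).
Third component: +5 each step; 7, 12, 17, 22, 27 → 32.
Combining the parts gives R-58-32.

R-58-32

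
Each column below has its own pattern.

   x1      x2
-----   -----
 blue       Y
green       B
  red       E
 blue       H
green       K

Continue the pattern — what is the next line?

red  N

Column x1: repeats blue → green → red, so blue, green, red, blue, green → red.
Column x2: letters move forward 3 places in the alphabet, wrapping Z→A; Y, B, E, H, K → N.
Putting it together: red  N.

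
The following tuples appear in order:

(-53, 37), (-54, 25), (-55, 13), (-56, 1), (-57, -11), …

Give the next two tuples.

(-58, -23), (-59, -35)

First part — −1 each step: -53, -54, -55, -56, -57 → -58 → -59.
For the second part, −12 each step: 37, 25, 13, 1, -11 → -23 → -35.
Putting the parts together: (-58, -23) and then (-59, -35).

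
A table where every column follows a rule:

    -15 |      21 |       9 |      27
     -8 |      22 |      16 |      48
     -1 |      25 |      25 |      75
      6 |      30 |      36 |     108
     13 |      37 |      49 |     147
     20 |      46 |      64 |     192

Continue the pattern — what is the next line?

First component goes -15, -8, -1, 6, 13, 20 → 27 (+7 each step).
Second component: differences are 1, 3, 5, … (increasing by 2 each time), so 21, 22, 25, 30, 37, 46 → 57.
For the third component, perfect squares: 3², 4², 5², …: 9, 16, 25, 36, 49, 64 → 81.
Fourth component: always 3 × the third component, so 27, 48, 75, 108, 147, 192 → 243.
Combining the parts gives 27  57  81  243.

27  57  81  243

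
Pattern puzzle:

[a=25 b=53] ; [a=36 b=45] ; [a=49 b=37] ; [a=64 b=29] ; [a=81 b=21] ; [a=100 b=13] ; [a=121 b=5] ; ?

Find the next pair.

A: perfect squares: 5², 6², 7², …, so 25, 36, 49, 64, 81, 100, 121 → 144.
B: −8 each step; 53, 45, 37, 29, 21, 13, 5 → -3.
So the next pair is [a=144 b=-3].

[a=144 b=-3]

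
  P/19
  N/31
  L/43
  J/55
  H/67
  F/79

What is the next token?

D/91

Letter goes P, N, L, J, H, F → D (letters move back 2 places in the alphabet).
Second component goes 19, 31, 43, 55, 67, 79 → 91 (+12 each step).
Putting it together: D/91.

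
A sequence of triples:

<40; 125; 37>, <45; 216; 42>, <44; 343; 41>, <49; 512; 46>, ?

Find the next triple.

<48; 729; 45>

First coordinate: alternating steps +5, −1, +5, −1, …, so 40, 45, 44, 49 → 48.
Second coordinate: perfect cubes: 5³, 6³, 7³, …, so 125, 216, 343, 512 → 729.
Third coordinate: always 3 less than the first coordinate, so 37, 42, 41, 46 → 45.
Putting it together: <48; 729; 45>.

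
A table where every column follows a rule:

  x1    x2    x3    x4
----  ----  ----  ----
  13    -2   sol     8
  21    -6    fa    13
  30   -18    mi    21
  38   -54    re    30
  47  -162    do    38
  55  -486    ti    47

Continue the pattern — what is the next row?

Column x1 — alternating steps +8, +9, +8, +9, …: 13, 21, 30, 38, 47, 55 → 64.
Column x2: ×3 each step, so -2, -6, -18, -54, -162, -486 → -1458.
Column x3: runs backward through the solfège scale do→ti; sol, fa, mi, re, do, ti → la.
Column x4 — always the previous value of the column x1: 8, 13, 21, 30, 38, 47 → 55.
Putting it together: 64  -1458  la  55.

64  -1458  la  55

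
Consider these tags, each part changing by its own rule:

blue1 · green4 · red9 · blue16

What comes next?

For the colour, repeats blue → green → red: blue, green, red, blue → green.
Second component — perfect squares: 1², 2², 3², …: 1, 4, 9, 16 → 25.
Combining the parts gives green25.

green25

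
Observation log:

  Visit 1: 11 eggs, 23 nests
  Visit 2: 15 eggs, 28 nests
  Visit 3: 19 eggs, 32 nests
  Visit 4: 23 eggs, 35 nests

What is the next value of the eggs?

27

Eggs: +4 each step; 11, 15, 19, 23 → 27.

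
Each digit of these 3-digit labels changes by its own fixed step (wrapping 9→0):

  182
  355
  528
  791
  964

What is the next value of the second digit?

3

Second digit: 8, 5, 2, 9, 6 → 3 (−3 each step, mod 10).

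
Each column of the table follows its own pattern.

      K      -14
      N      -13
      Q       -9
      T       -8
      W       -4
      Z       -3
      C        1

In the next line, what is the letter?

Letter: K, N, Q, T, W, Z, C → F (letters move forward 3 places in the alphabet, wrapping Z→A).

F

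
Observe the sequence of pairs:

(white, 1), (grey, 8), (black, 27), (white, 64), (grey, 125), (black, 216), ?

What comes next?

Shade: white, grey, black, white, grey, black → white (repeats white → grey → black).
Second slot: perfect cubes: 1³, 2³, 3³, …; 1, 8, 27, 64, 125, 216 → 343.
So the next pair is (white, 343).

(white, 343)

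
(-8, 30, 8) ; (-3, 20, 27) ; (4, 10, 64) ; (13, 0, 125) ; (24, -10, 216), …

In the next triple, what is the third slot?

343

Third slot: 8, 27, 64, 125, 216 → 343 (perfect cubes: 2³, 3³, 4³, …).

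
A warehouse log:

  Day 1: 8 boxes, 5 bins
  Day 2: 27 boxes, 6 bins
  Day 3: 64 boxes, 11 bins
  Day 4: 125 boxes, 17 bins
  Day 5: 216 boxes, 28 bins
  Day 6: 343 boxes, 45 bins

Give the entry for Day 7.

512 boxes, 73 bins

Boxes: perfect cubes: 2³, 3³, 4³, …; 8, 27, 64, 125, 216, 343 → 512.
Bins: each term is the sum of the two before it, so 5, 6, 11, 17, 28, 45 → 73.
Putting it together: 512 boxes, 73 bins.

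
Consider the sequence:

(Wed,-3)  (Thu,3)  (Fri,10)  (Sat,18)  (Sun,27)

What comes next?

Day: runs through the weekdays Mon→Sun, so Wed, Thu, Fri, Sat, Sun → Mon.
Second value: differences are 6, 7, 8, … (increasing by 1 each time); -3, 3, 10, 18, 27 → 37.
So the next tuple is (Mon,37).

(Mon,37)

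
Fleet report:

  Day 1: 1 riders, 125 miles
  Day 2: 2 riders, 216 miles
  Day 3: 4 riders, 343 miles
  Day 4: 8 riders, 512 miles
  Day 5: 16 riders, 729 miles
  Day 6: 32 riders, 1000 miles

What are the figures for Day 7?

64 riders, 1331 miles

For the riders, ×2 each step: 1, 2, 4, 8, 16, 32 → 64.
Miles — perfect cubes: 5³, 6³, 7³, …: 125, 216, 343, 512, 729, 1000 → 1331.
Combining the parts gives 64 riders, 1331 miles.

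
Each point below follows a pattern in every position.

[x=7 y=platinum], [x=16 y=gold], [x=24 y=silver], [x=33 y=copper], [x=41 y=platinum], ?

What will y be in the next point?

Y: platinum, gold, silver, copper, platinum → gold (repeats platinum → gold → silver → copper).

gold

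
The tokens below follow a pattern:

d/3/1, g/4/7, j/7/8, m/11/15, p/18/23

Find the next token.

For the letter, letters move forward 3 places in the alphabet: d, g, j, m, p → s.
Second component: each term is the sum of the two before it; 3, 4, 7, 11, 18 → 29.
For the third component, each term is the sum of the two before it: 1, 7, 8, 15, 23 → 38.
So the next token is s/29/38.

s/29/38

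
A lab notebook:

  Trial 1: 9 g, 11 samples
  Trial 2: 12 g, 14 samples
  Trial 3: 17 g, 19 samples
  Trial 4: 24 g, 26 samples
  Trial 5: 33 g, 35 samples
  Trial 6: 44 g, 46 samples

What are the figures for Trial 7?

57 g, 59 samples

For the g, differences are 3, 5, 7, … (increasing by 2 each time): 9, 12, 17, 24, 33, 44 → 57.
Samples: 11, 14, 19, 26, 35, 46 → 59 (always 2 more than the g).
Putting it together: 57 g, 59 samples.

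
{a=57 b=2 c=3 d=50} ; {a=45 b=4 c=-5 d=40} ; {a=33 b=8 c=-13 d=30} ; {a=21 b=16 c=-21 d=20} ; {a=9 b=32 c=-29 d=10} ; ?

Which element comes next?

{a=-3 b=64 c=-37 d=0}

A goes 57, 45, 33, 21, 9 → -3 (−12 each step).
B — ×2 each step: 2, 4, 8, 16, 32 → 64.
C: 3, -5, -13, -21, -29 → -37 (−8 each step).
For the d, −10 each step: 50, 40, 30, 20, 10 → 0.
So the next element is {a=-3 b=64 c=-37 d=0}.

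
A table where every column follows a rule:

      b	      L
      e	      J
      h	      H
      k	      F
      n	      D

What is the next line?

First letter: b, e, h, k, n → q (letters move forward 3 places in the alphabet).
Second letter goes L, J, H, F, D → B (letters move back 2 places in the alphabet).
So the next line is q  B.

q  B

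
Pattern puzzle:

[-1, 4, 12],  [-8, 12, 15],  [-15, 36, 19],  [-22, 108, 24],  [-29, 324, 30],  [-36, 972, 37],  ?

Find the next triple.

First entry — −7 each step: -1, -8, -15, -22, -29, -36 → -43.
Second entry goes 4, 12, 36, 108, 324, 972 → 2916 (×3 each step).
Third entry: differences are 3, 4, 5, … (increasing by 1 each time); 12, 15, 19, 24, 30, 37 → 45.
Putting it together: [-43, 2916, 45].

[-43, 2916, 45]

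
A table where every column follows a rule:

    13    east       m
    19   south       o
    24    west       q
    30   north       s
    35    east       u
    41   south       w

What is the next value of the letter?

y

For the letter, letters move forward 2 places in the alphabet: m, o, q, s, u, w → y.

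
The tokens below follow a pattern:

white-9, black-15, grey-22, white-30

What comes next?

Shade: repeats white → black → grey, so white, black, grey, white → black.
Second component goes 9, 15, 22, 30 → 39 (differences are 6, 7, 8, … (increasing by 1 each time)).
So the next token is black-39.

black-39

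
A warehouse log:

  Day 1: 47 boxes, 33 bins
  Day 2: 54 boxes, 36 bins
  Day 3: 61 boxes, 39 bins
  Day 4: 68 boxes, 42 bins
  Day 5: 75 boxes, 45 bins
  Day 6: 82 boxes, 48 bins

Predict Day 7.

Boxes: +7 each step, so 47, 54, 61, 68, 75, 82 → 89.
Bins: 33, 36, 39, 42, 45, 48 → 51 (+3 each step).
So the next row is 89 boxes, 51 bins.

89 boxes, 51 bins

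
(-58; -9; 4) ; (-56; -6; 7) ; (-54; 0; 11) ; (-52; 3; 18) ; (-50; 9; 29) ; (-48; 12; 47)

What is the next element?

(-46; 18; 76)

First value — +2 each step: -58, -56, -54, -52, -50, -48 → -46.
Second value — alternating steps +3, +6, +3, +6, …: -9, -6, 0, 3, 9, 12 → 18.
Third value: each term is the sum of the two before it, so 4, 7, 11, 18, 29, 47 → 76.
Combining the parts gives (-46; 18; 76).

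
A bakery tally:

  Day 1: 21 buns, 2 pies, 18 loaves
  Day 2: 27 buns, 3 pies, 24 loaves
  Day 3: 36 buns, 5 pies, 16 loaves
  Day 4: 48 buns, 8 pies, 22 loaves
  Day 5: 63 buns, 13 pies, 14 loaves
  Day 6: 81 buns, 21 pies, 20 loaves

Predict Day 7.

Buns goes 21, 27, 36, 48, 63, 81 → 102 (differences are 6, 9, 12, … (increasing by 3 each time)).
Pies: 2, 3, 5, 8, 13, 21 → 34 (each term is the sum of the two before it).
Loaves: alternating steps +6, −8, +6, −8, …, so 18, 24, 16, 22, 14, 20 → 12.
Putting it together: 102 buns, 34 pies, 12 loaves.

102 buns, 34 pies, 12 loaves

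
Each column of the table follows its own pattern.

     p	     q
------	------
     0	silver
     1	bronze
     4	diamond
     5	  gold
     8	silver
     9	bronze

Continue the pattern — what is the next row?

Column p — alternating steps +1, +3, +1, +3, …: 0, 1, 4, 5, 8, 9 → 12.
Column q: repeats silver → bronze → diamond → gold, so silver, bronze, diamond, gold, silver, bronze → diamond.
Putting it together: 12  diamond.

12  diamond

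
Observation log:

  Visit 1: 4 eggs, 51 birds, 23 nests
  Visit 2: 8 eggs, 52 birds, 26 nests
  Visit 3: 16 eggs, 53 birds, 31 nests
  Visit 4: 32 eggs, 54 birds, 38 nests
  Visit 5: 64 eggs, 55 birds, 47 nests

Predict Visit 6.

Eggs — ×2 each step: 4, 8, 16, 32, 64 → 128.
For the birds, +1 each step: 51, 52, 53, 54, 55 → 56.
Nests goes 23, 26, 31, 38, 47 → 58 (differences are 3, 5, 7, … (increasing by 2 each time)).
Combining the parts gives 128 eggs, 56 birds, 58 nests.

128 eggs, 56 birds, 58 nests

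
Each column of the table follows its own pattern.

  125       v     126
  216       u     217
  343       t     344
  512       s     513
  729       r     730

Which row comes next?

1000  q  1001

First component: perfect cubes: 5³, 6³, 7³, …, so 125, 216, 343, 512, 729 → 1000.
Letter: v, u, t, s, r → q (letters move back 1 place in the alphabet).
Third component: 126, 217, 344, 513, 730 → 1001 (always 1 more than the first component).
Putting it together: 1000  q  1001.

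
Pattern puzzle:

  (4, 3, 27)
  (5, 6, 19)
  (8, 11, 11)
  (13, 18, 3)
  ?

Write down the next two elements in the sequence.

First value — differences are 1, 3, 5, … (increasing by 2 each time): 4, 5, 8, 13 → 20 → 29.
Second value — differences are 3, 5, 7, … (increasing by 2 each time): 3, 6, 11, 18 → 27 → 38.
Third value: −8 each step, so 27, 19, 11, 3 → -5 → -13.
So the next two elements are (20, 27, -5) and (29, 38, -13).

(20, 27, -5), (29, 38, -13)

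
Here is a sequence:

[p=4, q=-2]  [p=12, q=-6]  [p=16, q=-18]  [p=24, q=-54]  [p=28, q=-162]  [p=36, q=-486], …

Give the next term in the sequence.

[p=40, q=-1458]

P — alternating steps +8, +4, +8, +4, …: 4, 12, 16, 24, 28, 36 → 40.
Q: -2, -6, -18, -54, -162, -486 → -1458 (×3 each step).
So the next term is [p=40, q=-1458].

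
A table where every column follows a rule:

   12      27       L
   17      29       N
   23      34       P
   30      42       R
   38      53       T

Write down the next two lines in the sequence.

47  67  V; 57  84  X

First component: differences are 5, 6, 7, … (increasing by 1 each time), so 12, 17, 23, 30, 38 → 47 → 57.
Second component: differences are 2, 5, 8, … (increasing by 3 each time), so 27, 29, 34, 42, 53 → 67 → 84.
Letter: letters move forward 2 places in the alphabet, so L, N, P, R, T → V → X.
So the next two lines are 47  67  V and 57  84  X.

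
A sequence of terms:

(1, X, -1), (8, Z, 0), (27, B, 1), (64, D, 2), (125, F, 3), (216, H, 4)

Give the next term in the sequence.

First part: 1, 8, 27, 64, 125, 216 → 343 (perfect cubes: 1³, 2³, 3³, …).
Letter — letters move forward 2 places in the alphabet, wrapping Z→A: X, Z, B, D, F, H → J.
Third part: -1, 0, 1, 2, 3, 4 → 5 (+1 each step).
Combining the parts gives (343, J, 5).

(343, J, 5)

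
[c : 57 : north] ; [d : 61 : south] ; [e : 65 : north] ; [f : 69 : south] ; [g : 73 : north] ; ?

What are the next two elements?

[h : 77 : south], [i : 81 : north]

Letter: c, d, e, f, g → h → i (letters move forward 1 place in the alphabet).
Second entry — +4 each step: 57, 61, 65, 69, 73 → 77 → 81.
For the direction, alternates north ↔ south: north, south, north, south, north → south → north.
So the next two elements are [h : 77 : south] and [i : 81 : north].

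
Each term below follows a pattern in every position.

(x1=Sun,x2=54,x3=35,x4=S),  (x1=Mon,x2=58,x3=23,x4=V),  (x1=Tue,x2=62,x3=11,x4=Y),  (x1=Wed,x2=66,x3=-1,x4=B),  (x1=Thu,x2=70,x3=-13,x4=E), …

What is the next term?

(x1=Fri,x2=74,x3=-25,x4=H)

For the x1, runs through the weekdays Mon→Sun: Sun, Mon, Tue, Wed, Thu → Fri.
X2: +4 each step, so 54, 58, 62, 66, 70 → 74.
X3: −12 each step, so 35, 23, 11, -1, -13 → -25.
For the x4, letters move forward 3 places in the alphabet, wrapping Z→A: S, V, Y, B, E → H.
So the next term is (x1=Fri,x2=74,x3=-25,x4=H).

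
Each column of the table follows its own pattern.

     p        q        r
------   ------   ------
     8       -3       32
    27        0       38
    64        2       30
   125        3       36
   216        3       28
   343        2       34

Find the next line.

Column p: perfect cubes: 2³, 3³, 4³, …; 8, 27, 64, 125, 216, 343 → 512.
Column q — differences are 3, 2, 1, … (decreasing by 1 each time): -3, 0, 2, 3, 3, 2 → 0.
Column r: 32, 38, 30, 36, 28, 34 → 26 (alternating steps +6, −8, +6, −8, …).
So the next line is 512  0  26.

512  0  26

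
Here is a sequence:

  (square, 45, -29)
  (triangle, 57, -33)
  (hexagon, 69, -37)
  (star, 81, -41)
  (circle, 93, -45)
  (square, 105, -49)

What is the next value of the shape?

For the shape, repeats square → triangle → hexagon → star → circle: square, triangle, hexagon, star, circle, square → triangle.

triangle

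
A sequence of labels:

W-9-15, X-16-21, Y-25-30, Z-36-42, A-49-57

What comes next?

B-64-75

Letter — letters move forward 1 place in the alphabet, wrapping Z→A: W, X, Y, Z, A → B.
Second component: 9, 16, 25, 36, 49 → 64 (perfect squares: 3², 4², 5², …).
Third component: differences are 6, 9, 12, … (increasing by 3 each time); 15, 21, 30, 42, 57 → 75.
Putting it together: B-64-75.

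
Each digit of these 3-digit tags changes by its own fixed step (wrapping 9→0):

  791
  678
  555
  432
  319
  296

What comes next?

173

First digit: −1 each step, mod 10; 7, 6, 5, 4, 3, 2 → 1.
Second digit: −2 each step, mod 10, so 9, 7, 5, 3, 1, 9 → 7.
Third digit: −3 each step, mod 10, so 1, 8, 5, 2, 9, 6 → 3.
Putting it together: 173.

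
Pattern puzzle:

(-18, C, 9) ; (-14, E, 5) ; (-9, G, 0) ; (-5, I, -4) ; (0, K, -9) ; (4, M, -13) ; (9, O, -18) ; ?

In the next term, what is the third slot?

-22

First slot goes -18, -14, -9, -5, 0, 4, 9 → 13 (alternating steps +4, +5, +4, +5, …).
Letter goes C, E, G, I, K, M, O → Q (letters move forward 2 places in the alphabet).
Third slot: together with the first slot always sums to -9; 9, 5, 0, -4, -9, -13, -18 → -22.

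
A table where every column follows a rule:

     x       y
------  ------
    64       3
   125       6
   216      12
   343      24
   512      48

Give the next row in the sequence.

Column x: 64, 125, 216, 343, 512 → 729 (perfect cubes: 4³, 5³, 6³, …).
Column y: ×2 each step; 3, 6, 12, 24, 48 → 96.
Putting it together: 729  96.

729  96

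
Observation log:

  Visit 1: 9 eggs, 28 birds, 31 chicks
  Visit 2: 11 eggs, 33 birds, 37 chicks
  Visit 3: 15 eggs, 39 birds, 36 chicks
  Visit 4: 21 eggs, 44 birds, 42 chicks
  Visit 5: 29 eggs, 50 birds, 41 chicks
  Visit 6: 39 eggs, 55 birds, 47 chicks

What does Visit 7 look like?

51 eggs, 61 birds, 46 chicks

Eggs: 9, 11, 15, 21, 29, 39 → 51 (differences are 2, 4, 6, … (increasing by 2 each time)).
Birds: alternating steps +5, +6, +5, +6, …, so 28, 33, 39, 44, 50, 55 → 61.
Chicks goes 31, 37, 36, 42, 41, 47 → 46 (alternating steps +6, −1, +6, −1, …).
Combining the parts gives 51 eggs, 61 birds, 46 chicks.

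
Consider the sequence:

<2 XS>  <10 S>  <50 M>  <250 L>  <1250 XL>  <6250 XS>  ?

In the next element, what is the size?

S

Size — repeats XS → S → M → L → XL: XS, S, M, L, XL, XS → S.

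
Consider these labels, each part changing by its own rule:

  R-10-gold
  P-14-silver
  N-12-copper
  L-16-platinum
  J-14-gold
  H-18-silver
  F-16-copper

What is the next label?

For the letter, letters move back 2 places in the alphabet: R, P, N, L, J, H, F → D.
For the second component, alternating steps +4, −2, +4, −2, …: 10, 14, 12, 16, 14, 18, 16 → 20.
Metal goes gold, silver, copper, platinum, gold, silver, copper → platinum (repeats gold → silver → copper → platinum).
Putting it together: D-20-platinum.

D-20-platinum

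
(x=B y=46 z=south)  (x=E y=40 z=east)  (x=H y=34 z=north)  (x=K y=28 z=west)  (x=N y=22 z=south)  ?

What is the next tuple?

X — letters move forward 3 places in the alphabet: B, E, H, K, N → Q.
Y: 46, 40, 34, 28, 22 → 16 (−6 each step).
Z: south, east, north, west, south → east (repeats south → east → north → west).
Putting it together: (x=Q y=16 z=east).

(x=Q y=16 z=east)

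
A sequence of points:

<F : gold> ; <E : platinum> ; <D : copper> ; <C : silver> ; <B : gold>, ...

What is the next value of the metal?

Metal goes gold, platinum, copper, silver, gold → platinum (repeats gold → platinum → copper → silver).

platinum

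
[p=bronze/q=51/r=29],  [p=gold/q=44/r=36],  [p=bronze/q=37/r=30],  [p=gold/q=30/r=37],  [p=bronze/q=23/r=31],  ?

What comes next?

P goes bronze, gold, bronze, gold, bronze → gold (alternates bronze ↔ gold).
Q: 51, 44, 37, 30, 23 → 16 (−7 each step).
R: alternating steps +7, −6, +7, −6, …, so 29, 36, 30, 37, 31 → 38.
Putting it together: [p=gold/q=16/r=38].

[p=gold/q=16/r=38]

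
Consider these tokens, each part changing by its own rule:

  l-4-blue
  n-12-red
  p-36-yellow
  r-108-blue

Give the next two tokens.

t-324-red then v-972-yellow

Letter: l, n, p, r → t → v (letters move forward 2 places in the alphabet).
For the second component, ×3 each step: 4, 12, 36, 108 → 324 → 972.
Colour: repeats blue → red → yellow; blue, red, yellow, blue → red → yellow.
So the next two tokens are t-324-red and v-972-yellow.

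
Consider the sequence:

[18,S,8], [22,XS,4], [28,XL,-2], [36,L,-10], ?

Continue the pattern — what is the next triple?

[46,M,-20]

First part: 18, 22, 28, 36 → 46 (differences are 4, 6, 8, … (increasing by 2 each time)).
Size: S, XS, XL, L → M (runs backward through clothing sizes XS→XL).
Third part: together with the first part always sums to 26; 8, 4, -2, -10 → -20.
Combining the parts gives [46,M,-20].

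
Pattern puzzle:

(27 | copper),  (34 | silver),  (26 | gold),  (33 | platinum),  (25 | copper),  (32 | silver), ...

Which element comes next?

First coordinate: 27, 34, 26, 33, 25, 32 → 24 (alternating steps +7, −8, +7, −8, …).
Metal goes copper, silver, gold, platinum, copper, silver → gold (repeats copper → silver → gold → platinum).
Putting it together: (24 | gold).

(24 | gold)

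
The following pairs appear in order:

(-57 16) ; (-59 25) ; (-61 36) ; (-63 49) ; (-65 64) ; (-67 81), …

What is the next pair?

First component goes -57, -59, -61, -63, -65, -67 → -69 (−2 each step).
Second component: perfect squares: 4², 5², 6², …; 16, 25, 36, 49, 64, 81 → 100.
Combining the parts gives (-69 100).

(-69 100)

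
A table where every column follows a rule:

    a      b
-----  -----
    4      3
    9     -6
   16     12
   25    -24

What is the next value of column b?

Column b: 3, -6, 12, -24 → 48 (×(-2) each step).

48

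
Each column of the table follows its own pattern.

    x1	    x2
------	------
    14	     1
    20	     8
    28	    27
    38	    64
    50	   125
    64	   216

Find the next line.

Column x1: differences are 6, 8, 10, … (increasing by 2 each time); 14, 20, 28, 38, 50, 64 → 80.
Column x2 goes 1, 8, 27, 64, 125, 216 → 343 (perfect cubes: 1³, 2³, 3³, …).
Putting it together: 80  343.

80  343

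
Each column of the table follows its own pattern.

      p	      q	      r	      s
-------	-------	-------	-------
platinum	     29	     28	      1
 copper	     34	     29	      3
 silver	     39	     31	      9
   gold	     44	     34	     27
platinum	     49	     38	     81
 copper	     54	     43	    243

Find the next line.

silver  59  49  729

Column p: repeats platinum → copper → silver → gold, so platinum, copper, silver, gold, platinum, copper → silver.
Column q — +5 each step: 29, 34, 39, 44, 49, 54 → 59.
Column r goes 28, 29, 31, 34, 38, 43 → 49 (differences are 1, 2, 3, … (increasing by 1 each time)).
Column s — ×3 each step: 1, 3, 9, 27, 81, 243 → 729.
Combining the parts gives silver  59  49  729.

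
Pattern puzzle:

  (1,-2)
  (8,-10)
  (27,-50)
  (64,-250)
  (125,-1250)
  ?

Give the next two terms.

(216,-6250), (343,-31250)

First slot — perfect cubes: 1³, 2³, 3³, …: 1, 8, 27, 64, 125 → 216 → 343.
Second slot: ×5 each step; -2, -10, -50, -250, -1250 → -6250 → -31250.
Putting the parts together: (216,-6250) and then (343,-31250).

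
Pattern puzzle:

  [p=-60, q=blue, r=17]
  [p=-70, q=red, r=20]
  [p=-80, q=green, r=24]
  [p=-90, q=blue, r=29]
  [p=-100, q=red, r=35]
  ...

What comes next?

[p=-110, q=green, r=42]

P: −10 each step, so -60, -70, -80, -90, -100 → -110.
Q: blue, red, green, blue, red → green (repeats blue → red → green).
R: differences are 3, 4, 5, … (increasing by 1 each time); 17, 20, 24, 29, 35 → 42.
So the next tuple is [p=-110, q=green, r=42].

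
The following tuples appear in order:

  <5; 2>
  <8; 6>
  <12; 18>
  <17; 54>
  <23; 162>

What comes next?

<30; 486>

First value goes 5, 8, 12, 17, 23 → 30 (differences are 3, 4, 5, … (increasing by 1 each time)).
Second value: ×3 each step, so 2, 6, 18, 54, 162 → 486.
Combining the parts gives <30; 486>.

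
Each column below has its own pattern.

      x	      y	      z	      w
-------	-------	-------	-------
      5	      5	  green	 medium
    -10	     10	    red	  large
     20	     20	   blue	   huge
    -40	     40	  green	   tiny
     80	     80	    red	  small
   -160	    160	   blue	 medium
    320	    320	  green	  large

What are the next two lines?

-640  640  red  huge; 1280  1280  blue  tiny

Column x: ×(-2) each step, so 5, -10, 20, -40, 80, -160, 320 → -640 → 1280.
Column y: ×2 each step, so 5, 10, 20, 40, 80, 160, 320 → 640 → 1280.
Column z goes green, red, blue, green, red, blue, green → red → blue (repeats green → red → blue).
Column w — repeats medium → large → huge → tiny → small: medium, large, huge, tiny, small, medium, large → huge → tiny.
Putting the parts together: -640  640  red  huge and then 1280  1280  blue  tiny.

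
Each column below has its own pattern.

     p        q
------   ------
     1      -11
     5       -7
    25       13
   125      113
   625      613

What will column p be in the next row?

Column p: ×5 each step; 1, 5, 25, 125, 625 → 3125.

3125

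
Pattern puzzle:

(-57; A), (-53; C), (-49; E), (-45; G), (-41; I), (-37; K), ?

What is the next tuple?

First coordinate: +4 each step; -57, -53, -49, -45, -41, -37 → -33.
Letter: letters move forward 2 places in the alphabet, so A, C, E, G, I, K → M.
Putting it together: (-33; M).

(-33; M)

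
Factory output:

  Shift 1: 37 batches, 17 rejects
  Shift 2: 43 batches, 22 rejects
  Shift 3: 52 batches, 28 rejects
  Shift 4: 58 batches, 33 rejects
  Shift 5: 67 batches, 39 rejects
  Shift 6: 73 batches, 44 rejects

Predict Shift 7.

Batches: alternating steps +6, +9, +6, +9, …, so 37, 43, 52, 58, 67, 73 → 82.
Rejects: 17, 22, 28, 33, 39, 44 → 50 (alternating steps +5, +6, +5, +6, …).
So the next row is 82 batches, 50 rejects.

82 batches, 50 rejects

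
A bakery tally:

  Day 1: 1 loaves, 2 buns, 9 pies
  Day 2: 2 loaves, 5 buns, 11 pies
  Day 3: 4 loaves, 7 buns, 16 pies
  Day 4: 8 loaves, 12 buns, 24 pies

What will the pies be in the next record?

Loaves: 1, 2, 4, 8 → 16 (×2 each step).
Buns goes 2, 5, 7, 12 → 19 (each term is the sum of the two before it).
Pies goes 9, 11, 16, 24 → 35 (differences are 2, 5, 8, … (increasing by 3 each time)).

35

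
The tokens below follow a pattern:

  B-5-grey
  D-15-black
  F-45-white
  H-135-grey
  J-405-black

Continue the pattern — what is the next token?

Letter: letters move forward 2 places in the alphabet, so B, D, F, H, J → L.
Second component goes 5, 15, 45, 135, 405 → 1215 (×3 each step).
For the shade, repeats grey → black → white: grey, black, white, grey, black → white.
Putting it together: L-1215-white.

L-1215-white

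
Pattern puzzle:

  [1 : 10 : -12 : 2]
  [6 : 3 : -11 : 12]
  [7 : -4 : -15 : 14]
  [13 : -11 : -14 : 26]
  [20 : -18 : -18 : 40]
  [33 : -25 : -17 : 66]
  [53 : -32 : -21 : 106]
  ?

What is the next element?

First entry — each term is the sum of the two before it: 1, 6, 7, 13, 20, 33, 53 → 86.
Second entry: −7 each step; 10, 3, -4, -11, -18, -25, -32 → -39.
Third entry goes -12, -11, -15, -14, -18, -17, -21 → -20 (alternating steps +1, −4, +1, −4, …).
Fourth entry: always 2 × the first entry; 2, 12, 14, 26, 40, 66, 106 → 172.
Combining the parts gives [86 : -39 : -20 : 172].

[86 : -39 : -20 : 172]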